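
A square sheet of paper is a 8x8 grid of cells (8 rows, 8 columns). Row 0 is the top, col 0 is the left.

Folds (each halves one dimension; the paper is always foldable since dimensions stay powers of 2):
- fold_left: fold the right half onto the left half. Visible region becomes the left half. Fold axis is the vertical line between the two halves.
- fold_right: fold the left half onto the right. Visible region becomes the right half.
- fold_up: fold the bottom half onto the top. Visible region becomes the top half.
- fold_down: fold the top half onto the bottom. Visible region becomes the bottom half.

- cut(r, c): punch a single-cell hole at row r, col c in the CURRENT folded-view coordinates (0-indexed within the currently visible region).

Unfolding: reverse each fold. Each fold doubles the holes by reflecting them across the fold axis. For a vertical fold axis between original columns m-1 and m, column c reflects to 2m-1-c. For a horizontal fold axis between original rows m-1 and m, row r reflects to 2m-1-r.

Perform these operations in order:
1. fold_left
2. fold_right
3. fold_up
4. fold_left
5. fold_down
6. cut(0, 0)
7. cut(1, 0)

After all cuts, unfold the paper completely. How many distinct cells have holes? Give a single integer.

Answer: 64

Derivation:
Op 1 fold_left: fold axis v@4; visible region now rows[0,8) x cols[0,4) = 8x4
Op 2 fold_right: fold axis v@2; visible region now rows[0,8) x cols[2,4) = 8x2
Op 3 fold_up: fold axis h@4; visible region now rows[0,4) x cols[2,4) = 4x2
Op 4 fold_left: fold axis v@3; visible region now rows[0,4) x cols[2,3) = 4x1
Op 5 fold_down: fold axis h@2; visible region now rows[2,4) x cols[2,3) = 2x1
Op 6 cut(0, 0): punch at orig (2,2); cuts so far [(2, 2)]; region rows[2,4) x cols[2,3) = 2x1
Op 7 cut(1, 0): punch at orig (3,2); cuts so far [(2, 2), (3, 2)]; region rows[2,4) x cols[2,3) = 2x1
Unfold 1 (reflect across h@2): 4 holes -> [(0, 2), (1, 2), (2, 2), (3, 2)]
Unfold 2 (reflect across v@3): 8 holes -> [(0, 2), (0, 3), (1, 2), (1, 3), (2, 2), (2, 3), (3, 2), (3, 3)]
Unfold 3 (reflect across h@4): 16 holes -> [(0, 2), (0, 3), (1, 2), (1, 3), (2, 2), (2, 3), (3, 2), (3, 3), (4, 2), (4, 3), (5, 2), (5, 3), (6, 2), (6, 3), (7, 2), (7, 3)]
Unfold 4 (reflect across v@2): 32 holes -> [(0, 0), (0, 1), (0, 2), (0, 3), (1, 0), (1, 1), (1, 2), (1, 3), (2, 0), (2, 1), (2, 2), (2, 3), (3, 0), (3, 1), (3, 2), (3, 3), (4, 0), (4, 1), (4, 2), (4, 3), (5, 0), (5, 1), (5, 2), (5, 3), (6, 0), (6, 1), (6, 2), (6, 3), (7, 0), (7, 1), (7, 2), (7, 3)]
Unfold 5 (reflect across v@4): 64 holes -> [(0, 0), (0, 1), (0, 2), (0, 3), (0, 4), (0, 5), (0, 6), (0, 7), (1, 0), (1, 1), (1, 2), (1, 3), (1, 4), (1, 5), (1, 6), (1, 7), (2, 0), (2, 1), (2, 2), (2, 3), (2, 4), (2, 5), (2, 6), (2, 7), (3, 0), (3, 1), (3, 2), (3, 3), (3, 4), (3, 5), (3, 6), (3, 7), (4, 0), (4, 1), (4, 2), (4, 3), (4, 4), (4, 5), (4, 6), (4, 7), (5, 0), (5, 1), (5, 2), (5, 3), (5, 4), (5, 5), (5, 6), (5, 7), (6, 0), (6, 1), (6, 2), (6, 3), (6, 4), (6, 5), (6, 6), (6, 7), (7, 0), (7, 1), (7, 2), (7, 3), (7, 4), (7, 5), (7, 6), (7, 7)]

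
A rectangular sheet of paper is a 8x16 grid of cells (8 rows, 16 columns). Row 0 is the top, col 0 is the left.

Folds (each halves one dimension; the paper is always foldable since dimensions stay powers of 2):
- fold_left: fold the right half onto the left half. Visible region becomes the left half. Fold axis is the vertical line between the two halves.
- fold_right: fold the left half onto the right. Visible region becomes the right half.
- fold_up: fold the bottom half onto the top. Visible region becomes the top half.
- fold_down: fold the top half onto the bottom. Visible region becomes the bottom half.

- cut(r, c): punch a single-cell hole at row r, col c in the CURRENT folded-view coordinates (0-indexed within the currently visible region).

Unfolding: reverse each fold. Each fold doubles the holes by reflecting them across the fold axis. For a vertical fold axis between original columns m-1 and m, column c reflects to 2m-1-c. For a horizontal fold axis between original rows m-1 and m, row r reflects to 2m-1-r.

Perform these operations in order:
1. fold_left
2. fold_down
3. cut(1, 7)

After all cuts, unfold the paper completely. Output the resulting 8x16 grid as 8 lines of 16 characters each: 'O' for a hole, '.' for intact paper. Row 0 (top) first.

Answer: ................
................
.......OO.......
................
................
.......OO.......
................
................

Derivation:
Op 1 fold_left: fold axis v@8; visible region now rows[0,8) x cols[0,8) = 8x8
Op 2 fold_down: fold axis h@4; visible region now rows[4,8) x cols[0,8) = 4x8
Op 3 cut(1, 7): punch at orig (5,7); cuts so far [(5, 7)]; region rows[4,8) x cols[0,8) = 4x8
Unfold 1 (reflect across h@4): 2 holes -> [(2, 7), (5, 7)]
Unfold 2 (reflect across v@8): 4 holes -> [(2, 7), (2, 8), (5, 7), (5, 8)]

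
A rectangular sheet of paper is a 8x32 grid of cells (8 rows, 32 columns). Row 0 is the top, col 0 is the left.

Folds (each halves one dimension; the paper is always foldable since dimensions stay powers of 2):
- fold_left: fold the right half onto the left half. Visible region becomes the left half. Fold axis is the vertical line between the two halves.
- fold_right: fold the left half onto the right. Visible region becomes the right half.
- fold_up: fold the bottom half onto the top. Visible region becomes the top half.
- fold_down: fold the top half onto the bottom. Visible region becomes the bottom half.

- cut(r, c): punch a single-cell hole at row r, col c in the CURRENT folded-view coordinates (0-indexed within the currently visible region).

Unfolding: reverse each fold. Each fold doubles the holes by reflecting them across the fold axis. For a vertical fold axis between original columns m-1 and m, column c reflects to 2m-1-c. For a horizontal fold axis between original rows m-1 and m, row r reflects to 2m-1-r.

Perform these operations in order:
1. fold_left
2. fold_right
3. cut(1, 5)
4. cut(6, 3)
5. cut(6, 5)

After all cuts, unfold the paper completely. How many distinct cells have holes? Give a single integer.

Answer: 12

Derivation:
Op 1 fold_left: fold axis v@16; visible region now rows[0,8) x cols[0,16) = 8x16
Op 2 fold_right: fold axis v@8; visible region now rows[0,8) x cols[8,16) = 8x8
Op 3 cut(1, 5): punch at orig (1,13); cuts so far [(1, 13)]; region rows[0,8) x cols[8,16) = 8x8
Op 4 cut(6, 3): punch at orig (6,11); cuts so far [(1, 13), (6, 11)]; region rows[0,8) x cols[8,16) = 8x8
Op 5 cut(6, 5): punch at orig (6,13); cuts so far [(1, 13), (6, 11), (6, 13)]; region rows[0,8) x cols[8,16) = 8x8
Unfold 1 (reflect across v@8): 6 holes -> [(1, 2), (1, 13), (6, 2), (6, 4), (6, 11), (6, 13)]
Unfold 2 (reflect across v@16): 12 holes -> [(1, 2), (1, 13), (1, 18), (1, 29), (6, 2), (6, 4), (6, 11), (6, 13), (6, 18), (6, 20), (6, 27), (6, 29)]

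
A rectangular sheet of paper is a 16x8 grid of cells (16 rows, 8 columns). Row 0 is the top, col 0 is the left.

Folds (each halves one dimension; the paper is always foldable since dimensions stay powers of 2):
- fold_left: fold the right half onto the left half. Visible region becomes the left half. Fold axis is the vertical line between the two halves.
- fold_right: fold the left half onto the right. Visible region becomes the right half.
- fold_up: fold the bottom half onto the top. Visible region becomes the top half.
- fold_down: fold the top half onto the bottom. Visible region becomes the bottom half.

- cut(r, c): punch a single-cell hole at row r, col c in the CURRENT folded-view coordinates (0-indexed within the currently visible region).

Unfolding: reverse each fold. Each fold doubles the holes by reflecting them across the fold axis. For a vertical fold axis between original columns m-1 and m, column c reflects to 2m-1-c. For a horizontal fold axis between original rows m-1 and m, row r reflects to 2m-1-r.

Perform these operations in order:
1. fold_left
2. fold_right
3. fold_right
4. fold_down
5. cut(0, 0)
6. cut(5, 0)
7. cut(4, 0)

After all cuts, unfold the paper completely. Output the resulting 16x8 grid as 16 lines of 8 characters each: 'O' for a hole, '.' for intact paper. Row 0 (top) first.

Op 1 fold_left: fold axis v@4; visible region now rows[0,16) x cols[0,4) = 16x4
Op 2 fold_right: fold axis v@2; visible region now rows[0,16) x cols[2,4) = 16x2
Op 3 fold_right: fold axis v@3; visible region now rows[0,16) x cols[3,4) = 16x1
Op 4 fold_down: fold axis h@8; visible region now rows[8,16) x cols[3,4) = 8x1
Op 5 cut(0, 0): punch at orig (8,3); cuts so far [(8, 3)]; region rows[8,16) x cols[3,4) = 8x1
Op 6 cut(5, 0): punch at orig (13,3); cuts so far [(8, 3), (13, 3)]; region rows[8,16) x cols[3,4) = 8x1
Op 7 cut(4, 0): punch at orig (12,3); cuts so far [(8, 3), (12, 3), (13, 3)]; region rows[8,16) x cols[3,4) = 8x1
Unfold 1 (reflect across h@8): 6 holes -> [(2, 3), (3, 3), (7, 3), (8, 3), (12, 3), (13, 3)]
Unfold 2 (reflect across v@3): 12 holes -> [(2, 2), (2, 3), (3, 2), (3, 3), (7, 2), (7, 3), (8, 2), (8, 3), (12, 2), (12, 3), (13, 2), (13, 3)]
Unfold 3 (reflect across v@2): 24 holes -> [(2, 0), (2, 1), (2, 2), (2, 3), (3, 0), (3, 1), (3, 2), (3, 3), (7, 0), (7, 1), (7, 2), (7, 3), (8, 0), (8, 1), (8, 2), (8, 3), (12, 0), (12, 1), (12, 2), (12, 3), (13, 0), (13, 1), (13, 2), (13, 3)]
Unfold 4 (reflect across v@4): 48 holes -> [(2, 0), (2, 1), (2, 2), (2, 3), (2, 4), (2, 5), (2, 6), (2, 7), (3, 0), (3, 1), (3, 2), (3, 3), (3, 4), (3, 5), (3, 6), (3, 7), (7, 0), (7, 1), (7, 2), (7, 3), (7, 4), (7, 5), (7, 6), (7, 7), (8, 0), (8, 1), (8, 2), (8, 3), (8, 4), (8, 5), (8, 6), (8, 7), (12, 0), (12, 1), (12, 2), (12, 3), (12, 4), (12, 5), (12, 6), (12, 7), (13, 0), (13, 1), (13, 2), (13, 3), (13, 4), (13, 5), (13, 6), (13, 7)]

Answer: ........
........
OOOOOOOO
OOOOOOOO
........
........
........
OOOOOOOO
OOOOOOOO
........
........
........
OOOOOOOO
OOOOOOOO
........
........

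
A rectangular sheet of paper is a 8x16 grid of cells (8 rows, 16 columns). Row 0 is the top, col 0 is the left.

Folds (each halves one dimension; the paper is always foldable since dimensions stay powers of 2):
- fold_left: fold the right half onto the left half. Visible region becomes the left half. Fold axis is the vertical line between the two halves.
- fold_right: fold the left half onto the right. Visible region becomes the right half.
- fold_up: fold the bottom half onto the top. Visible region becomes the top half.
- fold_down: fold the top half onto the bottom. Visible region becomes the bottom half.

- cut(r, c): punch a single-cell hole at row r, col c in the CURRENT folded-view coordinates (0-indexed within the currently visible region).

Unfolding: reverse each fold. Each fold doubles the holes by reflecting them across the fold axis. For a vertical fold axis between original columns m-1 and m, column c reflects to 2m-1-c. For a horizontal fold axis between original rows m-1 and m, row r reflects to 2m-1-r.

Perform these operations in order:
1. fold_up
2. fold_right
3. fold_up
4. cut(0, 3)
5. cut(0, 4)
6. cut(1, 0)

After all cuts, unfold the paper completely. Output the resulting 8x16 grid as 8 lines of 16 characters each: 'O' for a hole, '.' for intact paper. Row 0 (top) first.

Answer: ...OO......OO...
.......OO.......
.......OO.......
...OO......OO...
...OO......OO...
.......OO.......
.......OO.......
...OO......OO...

Derivation:
Op 1 fold_up: fold axis h@4; visible region now rows[0,4) x cols[0,16) = 4x16
Op 2 fold_right: fold axis v@8; visible region now rows[0,4) x cols[8,16) = 4x8
Op 3 fold_up: fold axis h@2; visible region now rows[0,2) x cols[8,16) = 2x8
Op 4 cut(0, 3): punch at orig (0,11); cuts so far [(0, 11)]; region rows[0,2) x cols[8,16) = 2x8
Op 5 cut(0, 4): punch at orig (0,12); cuts so far [(0, 11), (0, 12)]; region rows[0,2) x cols[8,16) = 2x8
Op 6 cut(1, 0): punch at orig (1,8); cuts so far [(0, 11), (0, 12), (1, 8)]; region rows[0,2) x cols[8,16) = 2x8
Unfold 1 (reflect across h@2): 6 holes -> [(0, 11), (0, 12), (1, 8), (2, 8), (3, 11), (3, 12)]
Unfold 2 (reflect across v@8): 12 holes -> [(0, 3), (0, 4), (0, 11), (0, 12), (1, 7), (1, 8), (2, 7), (2, 8), (3, 3), (3, 4), (3, 11), (3, 12)]
Unfold 3 (reflect across h@4): 24 holes -> [(0, 3), (0, 4), (0, 11), (0, 12), (1, 7), (1, 8), (2, 7), (2, 8), (3, 3), (3, 4), (3, 11), (3, 12), (4, 3), (4, 4), (4, 11), (4, 12), (5, 7), (5, 8), (6, 7), (6, 8), (7, 3), (7, 4), (7, 11), (7, 12)]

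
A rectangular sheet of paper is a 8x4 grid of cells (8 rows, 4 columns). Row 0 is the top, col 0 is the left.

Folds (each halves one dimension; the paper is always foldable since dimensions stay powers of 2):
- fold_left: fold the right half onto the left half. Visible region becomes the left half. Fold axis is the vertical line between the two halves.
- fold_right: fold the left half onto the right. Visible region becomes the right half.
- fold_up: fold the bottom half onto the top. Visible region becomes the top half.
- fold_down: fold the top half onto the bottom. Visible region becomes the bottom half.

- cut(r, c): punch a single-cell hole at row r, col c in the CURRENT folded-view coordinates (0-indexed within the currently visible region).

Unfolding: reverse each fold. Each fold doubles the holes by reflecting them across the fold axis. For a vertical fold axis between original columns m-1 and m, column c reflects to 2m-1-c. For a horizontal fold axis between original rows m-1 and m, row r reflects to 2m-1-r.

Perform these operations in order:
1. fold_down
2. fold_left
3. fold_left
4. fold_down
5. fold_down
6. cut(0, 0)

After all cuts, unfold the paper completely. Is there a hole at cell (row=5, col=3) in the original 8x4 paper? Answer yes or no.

Answer: yes

Derivation:
Op 1 fold_down: fold axis h@4; visible region now rows[4,8) x cols[0,4) = 4x4
Op 2 fold_left: fold axis v@2; visible region now rows[4,8) x cols[0,2) = 4x2
Op 3 fold_left: fold axis v@1; visible region now rows[4,8) x cols[0,1) = 4x1
Op 4 fold_down: fold axis h@6; visible region now rows[6,8) x cols[0,1) = 2x1
Op 5 fold_down: fold axis h@7; visible region now rows[7,8) x cols[0,1) = 1x1
Op 6 cut(0, 0): punch at orig (7,0); cuts so far [(7, 0)]; region rows[7,8) x cols[0,1) = 1x1
Unfold 1 (reflect across h@7): 2 holes -> [(6, 0), (7, 0)]
Unfold 2 (reflect across h@6): 4 holes -> [(4, 0), (5, 0), (6, 0), (7, 0)]
Unfold 3 (reflect across v@1): 8 holes -> [(4, 0), (4, 1), (5, 0), (5, 1), (6, 0), (6, 1), (7, 0), (7, 1)]
Unfold 4 (reflect across v@2): 16 holes -> [(4, 0), (4, 1), (4, 2), (4, 3), (5, 0), (5, 1), (5, 2), (5, 3), (6, 0), (6, 1), (6, 2), (6, 3), (7, 0), (7, 1), (7, 2), (7, 3)]
Unfold 5 (reflect across h@4): 32 holes -> [(0, 0), (0, 1), (0, 2), (0, 3), (1, 0), (1, 1), (1, 2), (1, 3), (2, 0), (2, 1), (2, 2), (2, 3), (3, 0), (3, 1), (3, 2), (3, 3), (4, 0), (4, 1), (4, 2), (4, 3), (5, 0), (5, 1), (5, 2), (5, 3), (6, 0), (6, 1), (6, 2), (6, 3), (7, 0), (7, 1), (7, 2), (7, 3)]
Holes: [(0, 0), (0, 1), (0, 2), (0, 3), (1, 0), (1, 1), (1, 2), (1, 3), (2, 0), (2, 1), (2, 2), (2, 3), (3, 0), (3, 1), (3, 2), (3, 3), (4, 0), (4, 1), (4, 2), (4, 3), (5, 0), (5, 1), (5, 2), (5, 3), (6, 0), (6, 1), (6, 2), (6, 3), (7, 0), (7, 1), (7, 2), (7, 3)]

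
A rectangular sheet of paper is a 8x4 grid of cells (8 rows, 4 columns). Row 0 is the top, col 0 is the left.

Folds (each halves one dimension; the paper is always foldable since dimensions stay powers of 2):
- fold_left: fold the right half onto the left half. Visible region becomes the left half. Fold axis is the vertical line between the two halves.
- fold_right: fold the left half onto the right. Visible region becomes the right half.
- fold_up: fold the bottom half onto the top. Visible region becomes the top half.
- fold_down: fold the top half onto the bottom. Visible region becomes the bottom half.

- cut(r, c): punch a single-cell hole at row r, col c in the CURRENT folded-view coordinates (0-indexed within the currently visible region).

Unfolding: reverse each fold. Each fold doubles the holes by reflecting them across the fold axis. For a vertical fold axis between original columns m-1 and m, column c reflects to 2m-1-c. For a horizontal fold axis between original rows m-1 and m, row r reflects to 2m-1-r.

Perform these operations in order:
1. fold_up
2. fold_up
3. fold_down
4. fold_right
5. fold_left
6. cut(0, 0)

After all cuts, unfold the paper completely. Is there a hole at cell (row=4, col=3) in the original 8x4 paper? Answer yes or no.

Answer: yes

Derivation:
Op 1 fold_up: fold axis h@4; visible region now rows[0,4) x cols[0,4) = 4x4
Op 2 fold_up: fold axis h@2; visible region now rows[0,2) x cols[0,4) = 2x4
Op 3 fold_down: fold axis h@1; visible region now rows[1,2) x cols[0,4) = 1x4
Op 4 fold_right: fold axis v@2; visible region now rows[1,2) x cols[2,4) = 1x2
Op 5 fold_left: fold axis v@3; visible region now rows[1,2) x cols[2,3) = 1x1
Op 6 cut(0, 0): punch at orig (1,2); cuts so far [(1, 2)]; region rows[1,2) x cols[2,3) = 1x1
Unfold 1 (reflect across v@3): 2 holes -> [(1, 2), (1, 3)]
Unfold 2 (reflect across v@2): 4 holes -> [(1, 0), (1, 1), (1, 2), (1, 3)]
Unfold 3 (reflect across h@1): 8 holes -> [(0, 0), (0, 1), (0, 2), (0, 3), (1, 0), (1, 1), (1, 2), (1, 3)]
Unfold 4 (reflect across h@2): 16 holes -> [(0, 0), (0, 1), (0, 2), (0, 3), (1, 0), (1, 1), (1, 2), (1, 3), (2, 0), (2, 1), (2, 2), (2, 3), (3, 0), (3, 1), (3, 2), (3, 3)]
Unfold 5 (reflect across h@4): 32 holes -> [(0, 0), (0, 1), (0, 2), (0, 3), (1, 0), (1, 1), (1, 2), (1, 3), (2, 0), (2, 1), (2, 2), (2, 3), (3, 0), (3, 1), (3, 2), (3, 3), (4, 0), (4, 1), (4, 2), (4, 3), (5, 0), (5, 1), (5, 2), (5, 3), (6, 0), (6, 1), (6, 2), (6, 3), (7, 0), (7, 1), (7, 2), (7, 3)]
Holes: [(0, 0), (0, 1), (0, 2), (0, 3), (1, 0), (1, 1), (1, 2), (1, 3), (2, 0), (2, 1), (2, 2), (2, 3), (3, 0), (3, 1), (3, 2), (3, 3), (4, 0), (4, 1), (4, 2), (4, 3), (5, 0), (5, 1), (5, 2), (5, 3), (6, 0), (6, 1), (6, 2), (6, 3), (7, 0), (7, 1), (7, 2), (7, 3)]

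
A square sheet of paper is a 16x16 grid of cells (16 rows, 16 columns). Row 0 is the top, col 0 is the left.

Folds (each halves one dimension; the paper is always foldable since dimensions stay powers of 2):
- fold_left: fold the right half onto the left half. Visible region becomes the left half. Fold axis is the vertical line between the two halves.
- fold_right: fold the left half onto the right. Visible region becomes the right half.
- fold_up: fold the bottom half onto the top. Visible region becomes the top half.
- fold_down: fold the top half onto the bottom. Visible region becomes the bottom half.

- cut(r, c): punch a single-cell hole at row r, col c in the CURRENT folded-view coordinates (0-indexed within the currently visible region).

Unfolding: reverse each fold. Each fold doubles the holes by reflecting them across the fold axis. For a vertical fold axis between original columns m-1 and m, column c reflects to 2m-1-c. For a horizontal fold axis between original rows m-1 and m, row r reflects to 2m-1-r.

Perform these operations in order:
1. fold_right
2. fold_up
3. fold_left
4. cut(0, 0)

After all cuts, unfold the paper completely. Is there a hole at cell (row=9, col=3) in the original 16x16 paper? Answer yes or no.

Answer: no

Derivation:
Op 1 fold_right: fold axis v@8; visible region now rows[0,16) x cols[8,16) = 16x8
Op 2 fold_up: fold axis h@8; visible region now rows[0,8) x cols[8,16) = 8x8
Op 3 fold_left: fold axis v@12; visible region now rows[0,8) x cols[8,12) = 8x4
Op 4 cut(0, 0): punch at orig (0,8); cuts so far [(0, 8)]; region rows[0,8) x cols[8,12) = 8x4
Unfold 1 (reflect across v@12): 2 holes -> [(0, 8), (0, 15)]
Unfold 2 (reflect across h@8): 4 holes -> [(0, 8), (0, 15), (15, 8), (15, 15)]
Unfold 3 (reflect across v@8): 8 holes -> [(0, 0), (0, 7), (0, 8), (0, 15), (15, 0), (15, 7), (15, 8), (15, 15)]
Holes: [(0, 0), (0, 7), (0, 8), (0, 15), (15, 0), (15, 7), (15, 8), (15, 15)]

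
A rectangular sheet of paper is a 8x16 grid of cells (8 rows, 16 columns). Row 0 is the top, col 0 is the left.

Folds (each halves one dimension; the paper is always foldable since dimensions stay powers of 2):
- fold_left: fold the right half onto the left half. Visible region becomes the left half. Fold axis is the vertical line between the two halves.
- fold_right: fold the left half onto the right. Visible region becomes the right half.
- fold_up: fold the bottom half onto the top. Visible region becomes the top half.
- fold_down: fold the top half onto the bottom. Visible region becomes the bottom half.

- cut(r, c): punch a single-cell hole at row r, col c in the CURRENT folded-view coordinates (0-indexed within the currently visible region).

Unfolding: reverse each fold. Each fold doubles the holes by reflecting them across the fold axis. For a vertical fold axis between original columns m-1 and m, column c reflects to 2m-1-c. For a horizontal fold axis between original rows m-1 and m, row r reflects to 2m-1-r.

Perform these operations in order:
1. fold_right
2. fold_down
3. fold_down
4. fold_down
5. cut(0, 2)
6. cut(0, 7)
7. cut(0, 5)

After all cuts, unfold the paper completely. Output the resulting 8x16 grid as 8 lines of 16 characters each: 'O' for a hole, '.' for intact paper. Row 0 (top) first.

Answer: O.O..O....O..O.O
O.O..O....O..O.O
O.O..O....O..O.O
O.O..O....O..O.O
O.O..O....O..O.O
O.O..O....O..O.O
O.O..O....O..O.O
O.O..O....O..O.O

Derivation:
Op 1 fold_right: fold axis v@8; visible region now rows[0,8) x cols[8,16) = 8x8
Op 2 fold_down: fold axis h@4; visible region now rows[4,8) x cols[8,16) = 4x8
Op 3 fold_down: fold axis h@6; visible region now rows[6,8) x cols[8,16) = 2x8
Op 4 fold_down: fold axis h@7; visible region now rows[7,8) x cols[8,16) = 1x8
Op 5 cut(0, 2): punch at orig (7,10); cuts so far [(7, 10)]; region rows[7,8) x cols[8,16) = 1x8
Op 6 cut(0, 7): punch at orig (7,15); cuts so far [(7, 10), (7, 15)]; region rows[7,8) x cols[8,16) = 1x8
Op 7 cut(0, 5): punch at orig (7,13); cuts so far [(7, 10), (7, 13), (7, 15)]; region rows[7,8) x cols[8,16) = 1x8
Unfold 1 (reflect across h@7): 6 holes -> [(6, 10), (6, 13), (6, 15), (7, 10), (7, 13), (7, 15)]
Unfold 2 (reflect across h@6): 12 holes -> [(4, 10), (4, 13), (4, 15), (5, 10), (5, 13), (5, 15), (6, 10), (6, 13), (6, 15), (7, 10), (7, 13), (7, 15)]
Unfold 3 (reflect across h@4): 24 holes -> [(0, 10), (0, 13), (0, 15), (1, 10), (1, 13), (1, 15), (2, 10), (2, 13), (2, 15), (3, 10), (3, 13), (3, 15), (4, 10), (4, 13), (4, 15), (5, 10), (5, 13), (5, 15), (6, 10), (6, 13), (6, 15), (7, 10), (7, 13), (7, 15)]
Unfold 4 (reflect across v@8): 48 holes -> [(0, 0), (0, 2), (0, 5), (0, 10), (0, 13), (0, 15), (1, 0), (1, 2), (1, 5), (1, 10), (1, 13), (1, 15), (2, 0), (2, 2), (2, 5), (2, 10), (2, 13), (2, 15), (3, 0), (3, 2), (3, 5), (3, 10), (3, 13), (3, 15), (4, 0), (4, 2), (4, 5), (4, 10), (4, 13), (4, 15), (5, 0), (5, 2), (5, 5), (5, 10), (5, 13), (5, 15), (6, 0), (6, 2), (6, 5), (6, 10), (6, 13), (6, 15), (7, 0), (7, 2), (7, 5), (7, 10), (7, 13), (7, 15)]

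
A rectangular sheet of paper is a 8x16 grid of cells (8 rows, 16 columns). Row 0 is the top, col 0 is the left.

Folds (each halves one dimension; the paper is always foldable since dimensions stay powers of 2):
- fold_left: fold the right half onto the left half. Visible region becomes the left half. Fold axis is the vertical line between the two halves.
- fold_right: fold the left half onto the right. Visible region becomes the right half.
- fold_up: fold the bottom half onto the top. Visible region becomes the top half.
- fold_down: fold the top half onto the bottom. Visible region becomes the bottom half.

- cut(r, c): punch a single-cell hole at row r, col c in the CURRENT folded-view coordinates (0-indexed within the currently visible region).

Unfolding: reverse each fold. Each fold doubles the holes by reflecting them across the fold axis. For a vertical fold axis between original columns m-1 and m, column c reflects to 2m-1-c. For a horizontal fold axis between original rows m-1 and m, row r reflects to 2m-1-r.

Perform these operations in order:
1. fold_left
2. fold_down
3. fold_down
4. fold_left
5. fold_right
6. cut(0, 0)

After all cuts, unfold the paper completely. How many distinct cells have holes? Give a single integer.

Answer: 32

Derivation:
Op 1 fold_left: fold axis v@8; visible region now rows[0,8) x cols[0,8) = 8x8
Op 2 fold_down: fold axis h@4; visible region now rows[4,8) x cols[0,8) = 4x8
Op 3 fold_down: fold axis h@6; visible region now rows[6,8) x cols[0,8) = 2x8
Op 4 fold_left: fold axis v@4; visible region now rows[6,8) x cols[0,4) = 2x4
Op 5 fold_right: fold axis v@2; visible region now rows[6,8) x cols[2,4) = 2x2
Op 6 cut(0, 0): punch at orig (6,2); cuts so far [(6, 2)]; region rows[6,8) x cols[2,4) = 2x2
Unfold 1 (reflect across v@2): 2 holes -> [(6, 1), (6, 2)]
Unfold 2 (reflect across v@4): 4 holes -> [(6, 1), (6, 2), (6, 5), (6, 6)]
Unfold 3 (reflect across h@6): 8 holes -> [(5, 1), (5, 2), (5, 5), (5, 6), (6, 1), (6, 2), (6, 5), (6, 6)]
Unfold 4 (reflect across h@4): 16 holes -> [(1, 1), (1, 2), (1, 5), (1, 6), (2, 1), (2, 2), (2, 5), (2, 6), (5, 1), (5, 2), (5, 5), (5, 6), (6, 1), (6, 2), (6, 5), (6, 6)]
Unfold 5 (reflect across v@8): 32 holes -> [(1, 1), (1, 2), (1, 5), (1, 6), (1, 9), (1, 10), (1, 13), (1, 14), (2, 1), (2, 2), (2, 5), (2, 6), (2, 9), (2, 10), (2, 13), (2, 14), (5, 1), (5, 2), (5, 5), (5, 6), (5, 9), (5, 10), (5, 13), (5, 14), (6, 1), (6, 2), (6, 5), (6, 6), (6, 9), (6, 10), (6, 13), (6, 14)]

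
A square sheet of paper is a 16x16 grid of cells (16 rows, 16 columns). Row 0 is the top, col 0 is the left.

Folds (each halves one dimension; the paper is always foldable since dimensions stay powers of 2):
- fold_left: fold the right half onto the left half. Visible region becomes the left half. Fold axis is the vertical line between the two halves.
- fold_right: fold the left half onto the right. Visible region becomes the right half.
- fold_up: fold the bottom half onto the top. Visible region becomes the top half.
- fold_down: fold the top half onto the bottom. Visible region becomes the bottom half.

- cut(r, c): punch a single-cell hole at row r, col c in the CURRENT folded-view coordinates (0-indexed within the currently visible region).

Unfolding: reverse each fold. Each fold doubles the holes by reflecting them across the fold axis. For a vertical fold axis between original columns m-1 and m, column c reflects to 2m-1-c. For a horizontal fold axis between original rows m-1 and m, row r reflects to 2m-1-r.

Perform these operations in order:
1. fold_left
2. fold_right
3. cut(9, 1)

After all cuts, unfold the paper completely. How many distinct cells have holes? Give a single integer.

Op 1 fold_left: fold axis v@8; visible region now rows[0,16) x cols[0,8) = 16x8
Op 2 fold_right: fold axis v@4; visible region now rows[0,16) x cols[4,8) = 16x4
Op 3 cut(9, 1): punch at orig (9,5); cuts so far [(9, 5)]; region rows[0,16) x cols[4,8) = 16x4
Unfold 1 (reflect across v@4): 2 holes -> [(9, 2), (9, 5)]
Unfold 2 (reflect across v@8): 4 holes -> [(9, 2), (9, 5), (9, 10), (9, 13)]

Answer: 4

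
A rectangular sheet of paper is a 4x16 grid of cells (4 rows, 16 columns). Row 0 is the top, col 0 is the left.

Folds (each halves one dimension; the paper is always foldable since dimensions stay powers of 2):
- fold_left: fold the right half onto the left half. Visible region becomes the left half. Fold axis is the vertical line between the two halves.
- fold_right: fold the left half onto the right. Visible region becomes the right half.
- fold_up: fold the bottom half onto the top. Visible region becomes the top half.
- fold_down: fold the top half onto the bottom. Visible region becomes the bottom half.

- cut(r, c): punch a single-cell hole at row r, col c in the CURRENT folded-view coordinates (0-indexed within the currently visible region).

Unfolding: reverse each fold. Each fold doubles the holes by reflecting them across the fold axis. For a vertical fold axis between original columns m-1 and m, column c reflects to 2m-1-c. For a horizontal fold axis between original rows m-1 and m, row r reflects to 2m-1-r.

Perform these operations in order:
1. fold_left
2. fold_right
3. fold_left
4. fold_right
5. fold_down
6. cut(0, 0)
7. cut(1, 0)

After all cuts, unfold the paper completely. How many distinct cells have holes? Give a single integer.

Answer: 64

Derivation:
Op 1 fold_left: fold axis v@8; visible region now rows[0,4) x cols[0,8) = 4x8
Op 2 fold_right: fold axis v@4; visible region now rows[0,4) x cols[4,8) = 4x4
Op 3 fold_left: fold axis v@6; visible region now rows[0,4) x cols[4,6) = 4x2
Op 4 fold_right: fold axis v@5; visible region now rows[0,4) x cols[5,6) = 4x1
Op 5 fold_down: fold axis h@2; visible region now rows[2,4) x cols[5,6) = 2x1
Op 6 cut(0, 0): punch at orig (2,5); cuts so far [(2, 5)]; region rows[2,4) x cols[5,6) = 2x1
Op 7 cut(1, 0): punch at orig (3,5); cuts so far [(2, 5), (3, 5)]; region rows[2,4) x cols[5,6) = 2x1
Unfold 1 (reflect across h@2): 4 holes -> [(0, 5), (1, 5), (2, 5), (3, 5)]
Unfold 2 (reflect across v@5): 8 holes -> [(0, 4), (0, 5), (1, 4), (1, 5), (2, 4), (2, 5), (3, 4), (3, 5)]
Unfold 3 (reflect across v@6): 16 holes -> [(0, 4), (0, 5), (0, 6), (0, 7), (1, 4), (1, 5), (1, 6), (1, 7), (2, 4), (2, 5), (2, 6), (2, 7), (3, 4), (3, 5), (3, 6), (3, 7)]
Unfold 4 (reflect across v@4): 32 holes -> [(0, 0), (0, 1), (0, 2), (0, 3), (0, 4), (0, 5), (0, 6), (0, 7), (1, 0), (1, 1), (1, 2), (1, 3), (1, 4), (1, 5), (1, 6), (1, 7), (2, 0), (2, 1), (2, 2), (2, 3), (2, 4), (2, 5), (2, 6), (2, 7), (3, 0), (3, 1), (3, 2), (3, 3), (3, 4), (3, 5), (3, 6), (3, 7)]
Unfold 5 (reflect across v@8): 64 holes -> [(0, 0), (0, 1), (0, 2), (0, 3), (0, 4), (0, 5), (0, 6), (0, 7), (0, 8), (0, 9), (0, 10), (0, 11), (0, 12), (0, 13), (0, 14), (0, 15), (1, 0), (1, 1), (1, 2), (1, 3), (1, 4), (1, 5), (1, 6), (1, 7), (1, 8), (1, 9), (1, 10), (1, 11), (1, 12), (1, 13), (1, 14), (1, 15), (2, 0), (2, 1), (2, 2), (2, 3), (2, 4), (2, 5), (2, 6), (2, 7), (2, 8), (2, 9), (2, 10), (2, 11), (2, 12), (2, 13), (2, 14), (2, 15), (3, 0), (3, 1), (3, 2), (3, 3), (3, 4), (3, 5), (3, 6), (3, 7), (3, 8), (3, 9), (3, 10), (3, 11), (3, 12), (3, 13), (3, 14), (3, 15)]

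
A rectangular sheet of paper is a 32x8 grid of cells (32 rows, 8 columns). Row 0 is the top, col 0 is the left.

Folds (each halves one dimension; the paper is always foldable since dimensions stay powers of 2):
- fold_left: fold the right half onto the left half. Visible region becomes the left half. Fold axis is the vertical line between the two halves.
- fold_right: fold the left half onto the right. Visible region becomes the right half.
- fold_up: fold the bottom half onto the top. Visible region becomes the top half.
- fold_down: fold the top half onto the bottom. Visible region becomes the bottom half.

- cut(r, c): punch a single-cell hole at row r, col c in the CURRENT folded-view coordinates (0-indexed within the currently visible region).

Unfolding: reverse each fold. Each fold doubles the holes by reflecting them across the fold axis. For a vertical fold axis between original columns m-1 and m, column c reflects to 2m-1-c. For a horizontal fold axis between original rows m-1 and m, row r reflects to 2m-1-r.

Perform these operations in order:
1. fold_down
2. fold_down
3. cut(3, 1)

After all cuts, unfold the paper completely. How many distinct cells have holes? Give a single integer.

Op 1 fold_down: fold axis h@16; visible region now rows[16,32) x cols[0,8) = 16x8
Op 2 fold_down: fold axis h@24; visible region now rows[24,32) x cols[0,8) = 8x8
Op 3 cut(3, 1): punch at orig (27,1); cuts so far [(27, 1)]; region rows[24,32) x cols[0,8) = 8x8
Unfold 1 (reflect across h@24): 2 holes -> [(20, 1), (27, 1)]
Unfold 2 (reflect across h@16): 4 holes -> [(4, 1), (11, 1), (20, 1), (27, 1)]

Answer: 4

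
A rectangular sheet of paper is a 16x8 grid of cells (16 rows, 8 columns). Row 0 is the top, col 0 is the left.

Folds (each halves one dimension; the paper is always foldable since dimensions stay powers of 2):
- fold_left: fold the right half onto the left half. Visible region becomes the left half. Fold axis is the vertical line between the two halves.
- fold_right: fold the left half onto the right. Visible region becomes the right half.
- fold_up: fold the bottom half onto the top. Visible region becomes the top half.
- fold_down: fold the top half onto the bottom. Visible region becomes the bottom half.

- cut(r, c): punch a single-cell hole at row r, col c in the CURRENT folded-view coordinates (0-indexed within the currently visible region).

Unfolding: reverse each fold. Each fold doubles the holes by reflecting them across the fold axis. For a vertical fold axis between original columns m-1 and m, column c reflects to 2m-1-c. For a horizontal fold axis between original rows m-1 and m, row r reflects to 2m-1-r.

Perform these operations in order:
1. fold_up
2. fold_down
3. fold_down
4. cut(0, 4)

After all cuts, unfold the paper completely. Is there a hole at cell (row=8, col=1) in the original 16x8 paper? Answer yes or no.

Op 1 fold_up: fold axis h@8; visible region now rows[0,8) x cols[0,8) = 8x8
Op 2 fold_down: fold axis h@4; visible region now rows[4,8) x cols[0,8) = 4x8
Op 3 fold_down: fold axis h@6; visible region now rows[6,8) x cols[0,8) = 2x8
Op 4 cut(0, 4): punch at orig (6,4); cuts so far [(6, 4)]; region rows[6,8) x cols[0,8) = 2x8
Unfold 1 (reflect across h@6): 2 holes -> [(5, 4), (6, 4)]
Unfold 2 (reflect across h@4): 4 holes -> [(1, 4), (2, 4), (5, 4), (6, 4)]
Unfold 3 (reflect across h@8): 8 holes -> [(1, 4), (2, 4), (5, 4), (6, 4), (9, 4), (10, 4), (13, 4), (14, 4)]
Holes: [(1, 4), (2, 4), (5, 4), (6, 4), (9, 4), (10, 4), (13, 4), (14, 4)]

Answer: no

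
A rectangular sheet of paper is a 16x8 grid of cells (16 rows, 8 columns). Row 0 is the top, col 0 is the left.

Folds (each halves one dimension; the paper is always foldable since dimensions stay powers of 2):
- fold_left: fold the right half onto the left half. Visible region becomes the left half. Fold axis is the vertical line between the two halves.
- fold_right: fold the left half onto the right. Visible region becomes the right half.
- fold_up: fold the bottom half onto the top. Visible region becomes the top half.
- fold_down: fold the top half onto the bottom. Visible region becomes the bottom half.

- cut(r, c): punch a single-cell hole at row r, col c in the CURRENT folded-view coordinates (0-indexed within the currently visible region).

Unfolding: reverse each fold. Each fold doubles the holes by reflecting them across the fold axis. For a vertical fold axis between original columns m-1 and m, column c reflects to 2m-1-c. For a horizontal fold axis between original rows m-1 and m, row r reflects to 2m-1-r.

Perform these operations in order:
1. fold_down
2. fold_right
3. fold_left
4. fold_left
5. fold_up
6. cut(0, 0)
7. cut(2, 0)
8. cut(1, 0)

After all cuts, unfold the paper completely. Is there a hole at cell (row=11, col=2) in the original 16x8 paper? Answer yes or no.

Op 1 fold_down: fold axis h@8; visible region now rows[8,16) x cols[0,8) = 8x8
Op 2 fold_right: fold axis v@4; visible region now rows[8,16) x cols[4,8) = 8x4
Op 3 fold_left: fold axis v@6; visible region now rows[8,16) x cols[4,6) = 8x2
Op 4 fold_left: fold axis v@5; visible region now rows[8,16) x cols[4,5) = 8x1
Op 5 fold_up: fold axis h@12; visible region now rows[8,12) x cols[4,5) = 4x1
Op 6 cut(0, 0): punch at orig (8,4); cuts so far [(8, 4)]; region rows[8,12) x cols[4,5) = 4x1
Op 7 cut(2, 0): punch at orig (10,4); cuts so far [(8, 4), (10, 4)]; region rows[8,12) x cols[4,5) = 4x1
Op 8 cut(1, 0): punch at orig (9,4); cuts so far [(8, 4), (9, 4), (10, 4)]; region rows[8,12) x cols[4,5) = 4x1
Unfold 1 (reflect across h@12): 6 holes -> [(8, 4), (9, 4), (10, 4), (13, 4), (14, 4), (15, 4)]
Unfold 2 (reflect across v@5): 12 holes -> [(8, 4), (8, 5), (9, 4), (9, 5), (10, 4), (10, 5), (13, 4), (13, 5), (14, 4), (14, 5), (15, 4), (15, 5)]
Unfold 3 (reflect across v@6): 24 holes -> [(8, 4), (8, 5), (8, 6), (8, 7), (9, 4), (9, 5), (9, 6), (9, 7), (10, 4), (10, 5), (10, 6), (10, 7), (13, 4), (13, 5), (13, 6), (13, 7), (14, 4), (14, 5), (14, 6), (14, 7), (15, 4), (15, 5), (15, 6), (15, 7)]
Unfold 4 (reflect across v@4): 48 holes -> [(8, 0), (8, 1), (8, 2), (8, 3), (8, 4), (8, 5), (8, 6), (8, 7), (9, 0), (9, 1), (9, 2), (9, 3), (9, 4), (9, 5), (9, 6), (9, 7), (10, 0), (10, 1), (10, 2), (10, 3), (10, 4), (10, 5), (10, 6), (10, 7), (13, 0), (13, 1), (13, 2), (13, 3), (13, 4), (13, 5), (13, 6), (13, 7), (14, 0), (14, 1), (14, 2), (14, 3), (14, 4), (14, 5), (14, 6), (14, 7), (15, 0), (15, 1), (15, 2), (15, 3), (15, 4), (15, 5), (15, 6), (15, 7)]
Unfold 5 (reflect across h@8): 96 holes -> [(0, 0), (0, 1), (0, 2), (0, 3), (0, 4), (0, 5), (0, 6), (0, 7), (1, 0), (1, 1), (1, 2), (1, 3), (1, 4), (1, 5), (1, 6), (1, 7), (2, 0), (2, 1), (2, 2), (2, 3), (2, 4), (2, 5), (2, 6), (2, 7), (5, 0), (5, 1), (5, 2), (5, 3), (5, 4), (5, 5), (5, 6), (5, 7), (6, 0), (6, 1), (6, 2), (6, 3), (6, 4), (6, 5), (6, 6), (6, 7), (7, 0), (7, 1), (7, 2), (7, 3), (7, 4), (7, 5), (7, 6), (7, 7), (8, 0), (8, 1), (8, 2), (8, 3), (8, 4), (8, 5), (8, 6), (8, 7), (9, 0), (9, 1), (9, 2), (9, 3), (9, 4), (9, 5), (9, 6), (9, 7), (10, 0), (10, 1), (10, 2), (10, 3), (10, 4), (10, 5), (10, 6), (10, 7), (13, 0), (13, 1), (13, 2), (13, 3), (13, 4), (13, 5), (13, 6), (13, 7), (14, 0), (14, 1), (14, 2), (14, 3), (14, 4), (14, 5), (14, 6), (14, 7), (15, 0), (15, 1), (15, 2), (15, 3), (15, 4), (15, 5), (15, 6), (15, 7)]
Holes: [(0, 0), (0, 1), (0, 2), (0, 3), (0, 4), (0, 5), (0, 6), (0, 7), (1, 0), (1, 1), (1, 2), (1, 3), (1, 4), (1, 5), (1, 6), (1, 7), (2, 0), (2, 1), (2, 2), (2, 3), (2, 4), (2, 5), (2, 6), (2, 7), (5, 0), (5, 1), (5, 2), (5, 3), (5, 4), (5, 5), (5, 6), (5, 7), (6, 0), (6, 1), (6, 2), (6, 3), (6, 4), (6, 5), (6, 6), (6, 7), (7, 0), (7, 1), (7, 2), (7, 3), (7, 4), (7, 5), (7, 6), (7, 7), (8, 0), (8, 1), (8, 2), (8, 3), (8, 4), (8, 5), (8, 6), (8, 7), (9, 0), (9, 1), (9, 2), (9, 3), (9, 4), (9, 5), (9, 6), (9, 7), (10, 0), (10, 1), (10, 2), (10, 3), (10, 4), (10, 5), (10, 6), (10, 7), (13, 0), (13, 1), (13, 2), (13, 3), (13, 4), (13, 5), (13, 6), (13, 7), (14, 0), (14, 1), (14, 2), (14, 3), (14, 4), (14, 5), (14, 6), (14, 7), (15, 0), (15, 1), (15, 2), (15, 3), (15, 4), (15, 5), (15, 6), (15, 7)]

Answer: no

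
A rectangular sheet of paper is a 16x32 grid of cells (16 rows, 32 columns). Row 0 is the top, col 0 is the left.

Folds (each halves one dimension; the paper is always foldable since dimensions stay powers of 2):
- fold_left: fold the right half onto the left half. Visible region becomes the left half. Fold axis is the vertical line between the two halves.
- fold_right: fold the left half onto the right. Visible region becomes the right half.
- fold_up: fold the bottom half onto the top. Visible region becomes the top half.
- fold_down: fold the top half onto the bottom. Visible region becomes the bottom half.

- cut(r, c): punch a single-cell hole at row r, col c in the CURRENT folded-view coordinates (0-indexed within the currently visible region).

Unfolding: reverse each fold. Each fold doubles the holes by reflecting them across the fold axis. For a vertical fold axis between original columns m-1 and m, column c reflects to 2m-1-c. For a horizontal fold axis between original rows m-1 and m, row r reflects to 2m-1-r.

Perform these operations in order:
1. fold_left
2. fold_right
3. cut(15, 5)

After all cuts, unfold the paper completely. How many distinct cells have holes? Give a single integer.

Answer: 4

Derivation:
Op 1 fold_left: fold axis v@16; visible region now rows[0,16) x cols[0,16) = 16x16
Op 2 fold_right: fold axis v@8; visible region now rows[0,16) x cols[8,16) = 16x8
Op 3 cut(15, 5): punch at orig (15,13); cuts so far [(15, 13)]; region rows[0,16) x cols[8,16) = 16x8
Unfold 1 (reflect across v@8): 2 holes -> [(15, 2), (15, 13)]
Unfold 2 (reflect across v@16): 4 holes -> [(15, 2), (15, 13), (15, 18), (15, 29)]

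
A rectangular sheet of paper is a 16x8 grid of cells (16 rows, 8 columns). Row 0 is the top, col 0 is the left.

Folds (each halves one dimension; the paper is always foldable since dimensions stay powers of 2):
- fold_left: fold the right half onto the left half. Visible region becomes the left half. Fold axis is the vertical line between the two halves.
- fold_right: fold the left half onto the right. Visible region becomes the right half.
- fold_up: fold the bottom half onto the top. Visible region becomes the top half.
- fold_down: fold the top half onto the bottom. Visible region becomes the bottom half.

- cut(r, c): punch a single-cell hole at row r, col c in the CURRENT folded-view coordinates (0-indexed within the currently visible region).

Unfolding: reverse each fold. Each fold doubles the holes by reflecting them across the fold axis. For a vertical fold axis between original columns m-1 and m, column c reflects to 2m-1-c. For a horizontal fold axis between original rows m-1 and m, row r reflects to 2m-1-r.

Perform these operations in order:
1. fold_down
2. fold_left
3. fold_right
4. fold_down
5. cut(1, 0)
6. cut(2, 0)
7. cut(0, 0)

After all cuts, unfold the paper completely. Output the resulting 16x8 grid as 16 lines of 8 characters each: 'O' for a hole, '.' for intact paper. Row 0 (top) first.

Op 1 fold_down: fold axis h@8; visible region now rows[8,16) x cols[0,8) = 8x8
Op 2 fold_left: fold axis v@4; visible region now rows[8,16) x cols[0,4) = 8x4
Op 3 fold_right: fold axis v@2; visible region now rows[8,16) x cols[2,4) = 8x2
Op 4 fold_down: fold axis h@12; visible region now rows[12,16) x cols[2,4) = 4x2
Op 5 cut(1, 0): punch at orig (13,2); cuts so far [(13, 2)]; region rows[12,16) x cols[2,4) = 4x2
Op 6 cut(2, 0): punch at orig (14,2); cuts so far [(13, 2), (14, 2)]; region rows[12,16) x cols[2,4) = 4x2
Op 7 cut(0, 0): punch at orig (12,2); cuts so far [(12, 2), (13, 2), (14, 2)]; region rows[12,16) x cols[2,4) = 4x2
Unfold 1 (reflect across h@12): 6 holes -> [(9, 2), (10, 2), (11, 2), (12, 2), (13, 2), (14, 2)]
Unfold 2 (reflect across v@2): 12 holes -> [(9, 1), (9, 2), (10, 1), (10, 2), (11, 1), (11, 2), (12, 1), (12, 2), (13, 1), (13, 2), (14, 1), (14, 2)]
Unfold 3 (reflect across v@4): 24 holes -> [(9, 1), (9, 2), (9, 5), (9, 6), (10, 1), (10, 2), (10, 5), (10, 6), (11, 1), (11, 2), (11, 5), (11, 6), (12, 1), (12, 2), (12, 5), (12, 6), (13, 1), (13, 2), (13, 5), (13, 6), (14, 1), (14, 2), (14, 5), (14, 6)]
Unfold 4 (reflect across h@8): 48 holes -> [(1, 1), (1, 2), (1, 5), (1, 6), (2, 1), (2, 2), (2, 5), (2, 6), (3, 1), (3, 2), (3, 5), (3, 6), (4, 1), (4, 2), (4, 5), (4, 6), (5, 1), (5, 2), (5, 5), (5, 6), (6, 1), (6, 2), (6, 5), (6, 6), (9, 1), (9, 2), (9, 5), (9, 6), (10, 1), (10, 2), (10, 5), (10, 6), (11, 1), (11, 2), (11, 5), (11, 6), (12, 1), (12, 2), (12, 5), (12, 6), (13, 1), (13, 2), (13, 5), (13, 6), (14, 1), (14, 2), (14, 5), (14, 6)]

Answer: ........
.OO..OO.
.OO..OO.
.OO..OO.
.OO..OO.
.OO..OO.
.OO..OO.
........
........
.OO..OO.
.OO..OO.
.OO..OO.
.OO..OO.
.OO..OO.
.OO..OO.
........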